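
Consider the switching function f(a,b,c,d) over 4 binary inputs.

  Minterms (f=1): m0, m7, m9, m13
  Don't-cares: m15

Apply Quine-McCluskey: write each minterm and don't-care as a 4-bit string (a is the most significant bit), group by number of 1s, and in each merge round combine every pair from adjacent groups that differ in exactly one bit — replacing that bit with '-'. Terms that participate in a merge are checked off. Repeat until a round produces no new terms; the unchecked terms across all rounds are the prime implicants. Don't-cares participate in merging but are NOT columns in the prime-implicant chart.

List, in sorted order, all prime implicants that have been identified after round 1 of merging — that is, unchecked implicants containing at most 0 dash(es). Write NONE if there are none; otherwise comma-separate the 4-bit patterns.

0000

Round 0: 0000 0111✓ 1001✓ 1101✓ 1111✓
Round 1: -111 1-01 11-1
PIs = {-111, 0000, 1-01, 11-1}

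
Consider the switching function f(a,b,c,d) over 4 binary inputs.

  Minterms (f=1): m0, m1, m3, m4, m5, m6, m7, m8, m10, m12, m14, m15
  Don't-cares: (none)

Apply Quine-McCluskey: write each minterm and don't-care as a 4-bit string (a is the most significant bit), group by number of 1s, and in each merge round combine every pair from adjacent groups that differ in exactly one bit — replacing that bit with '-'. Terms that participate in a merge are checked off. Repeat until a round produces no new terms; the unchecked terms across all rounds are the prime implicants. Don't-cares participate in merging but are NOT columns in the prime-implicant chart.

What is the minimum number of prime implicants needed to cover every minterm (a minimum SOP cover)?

4

Round 0: 0000✓ 0001✓ 0011✓ 0100✓ 0101✓ 0110✓ 0111✓ 1000✓ 1010✓ 1100✓ 1110✓ 1111✓
Round 1: -000✓ -100✓ -110✓ -111✓ 0-00✓ 0-01✓ 0-11✓ 00-1✓ 000-✓ 01-0✓ 01-1✓ 010-✓ 011-✓ 1-00✓ 1-10✓ 10-0✓ 11-0✓ 111-✓
Round 2: --00 -1-0 -11- 0--1 0-0- 01-- 1--0
PIs = {--00, -1-0, -11-, 0--1, 0-0-, 01--, 1--0}
Coverage chart:
  m0: --00,0-0-
  m1: 0--1,0-0-
  m3: 0--1 ←essential
  m4: --00,-1-0,0-0-,01--
  m5: 0--1,0-0-,01--
  m6: -1-0,-11-,01--
  m7: -11-,0--1,01--
  m8: --00,1--0
  m10: 1--0 ←essential
  m12: --00,-1-0,1--0
  m14: -1-0,-11-,1--0
  m15: -11- ←essential
Essential: -11-, 0--1, 1--0
Petrick residual → --00
Min cover (4 terms): c'd' + bc + a'd + ad'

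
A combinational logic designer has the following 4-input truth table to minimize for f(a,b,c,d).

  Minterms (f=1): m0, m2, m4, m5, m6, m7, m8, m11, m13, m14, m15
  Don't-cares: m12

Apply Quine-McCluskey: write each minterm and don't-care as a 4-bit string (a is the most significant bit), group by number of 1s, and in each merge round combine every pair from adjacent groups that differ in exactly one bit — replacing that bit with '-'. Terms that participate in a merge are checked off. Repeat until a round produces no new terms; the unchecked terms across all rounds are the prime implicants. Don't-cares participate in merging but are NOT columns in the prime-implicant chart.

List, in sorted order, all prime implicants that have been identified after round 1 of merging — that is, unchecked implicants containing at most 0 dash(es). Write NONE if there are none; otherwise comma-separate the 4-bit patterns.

Round 0: 0000✓ 0010✓ 0100✓ 0101✓ 0110✓ 0111✓ 1000✓ 1011✓ 1100✓ 1101✓ 1110✓ 1111✓
Round 1: -000✓ -100✓ -101✓ -110✓ -111✓ 0-00✓ 0-10✓ 00-0✓ 01-0✓ 01-1✓ 010-✓ 011-✓ 1-00✓ 1-11 11-0✓ 11-1✓ 110-✓ 111-✓
Round 2: --00 -1-0✓ -1-1✓ -10-✓ -11-✓ 0--0 01--✓ 11--✓
Round 3: -1--
PIs = {--00, -1--, 0--0, 1-11}

NONE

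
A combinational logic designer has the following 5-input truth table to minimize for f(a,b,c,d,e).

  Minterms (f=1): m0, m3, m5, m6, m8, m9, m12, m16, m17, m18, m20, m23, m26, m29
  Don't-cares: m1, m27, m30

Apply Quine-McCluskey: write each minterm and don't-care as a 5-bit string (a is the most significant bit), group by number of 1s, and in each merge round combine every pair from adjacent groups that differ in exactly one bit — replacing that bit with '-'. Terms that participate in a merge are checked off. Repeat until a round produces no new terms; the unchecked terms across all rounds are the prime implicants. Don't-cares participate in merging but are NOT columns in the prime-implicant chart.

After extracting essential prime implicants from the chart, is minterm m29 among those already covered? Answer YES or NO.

Round 0: 00000✓ 00001✓ 00011✓ 00101✓ 00110 01000✓ 01001✓ 01100✓ 10000✓ 10001✓ 10010✓ 10100✓ 10111 11010✓ 11011✓ 11101 11110✓
Round 1: -0000✓ -0001✓ 0-000✓ 0-001✓ 00-01 000-1 0000-✓ 01-00 0100-✓ 1-010 10-00 100-0 1000-✓ 11-10 1101-
Round 2: -000- 0-00-
PIs = {-000-, 0-00-, 00-01, 000-1, 00110, 01-00, 1-010, 10-00, 100-0, 10111, 11-10, 1101-, 11101}
Coverage chart:
  m0: -000-,0-00-
  m3: 000-1 ←essential
  m5: 00-01 ←essential
  m6: 00110 ←essential
  m8: 0-00-,01-00
  m9: 0-00- ←essential
  m12: 01-00 ←essential
  m16: -000-,10-00,100-0
  m17: -000- ←essential
  m18: 1-010,100-0
  m20: 10-00 ←essential
  m23: 10111 ←essential
  m26: 1-010,11-10,1101-
  m29: 11101 ←essential
Essential: -000-, 0-00-, 00-01, 000-1, 00110, 01-00, 10-00, 10111, 11101

YES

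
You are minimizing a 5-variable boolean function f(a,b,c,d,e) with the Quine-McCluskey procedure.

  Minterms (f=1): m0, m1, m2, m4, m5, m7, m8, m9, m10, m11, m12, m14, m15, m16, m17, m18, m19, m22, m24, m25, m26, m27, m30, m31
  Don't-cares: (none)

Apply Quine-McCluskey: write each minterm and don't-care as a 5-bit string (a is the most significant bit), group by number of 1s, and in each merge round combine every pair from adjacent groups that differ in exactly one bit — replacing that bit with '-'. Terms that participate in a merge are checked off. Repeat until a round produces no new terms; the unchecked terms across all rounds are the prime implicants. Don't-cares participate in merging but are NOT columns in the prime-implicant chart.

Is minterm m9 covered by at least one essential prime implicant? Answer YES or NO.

size-2^0 implicants → 00000(✓)  00001(✓)  00010(✓)  00100(✓)  00101(✓)  00111(✓)  01000(✓)  01001(✓)  01010(✓)  01011(✓)  01100(✓)  01110(✓)  01111(✓)  10000(✓)  10001(✓)  10010(✓)  10011(✓)  10110(✓)  11000(✓)  11001(✓)  11010(✓)  11011(✓)  11110(✓)  11111(✓)
size-2^1 implicants → -0000(✓)  -0001(✓)  -0010(✓)  -1000(✓)  -1001(✓)  -1010(✓)  -1011(✓)  -1110(✓)  -1111(✓)  0-000(✓)  0-001(✓)  0-010(✓)  0-100(✓)  0-111  00-00(✓)  00-01(✓)  000-0(✓)  0000-(✓)  001-1  0010-(✓)  01-00(✓)  01-10(✓)  01-11(✓)  010-0(✓)  010-1(✓)  0100-(✓)  0101-(✓)  011-0(✓)  0111-(✓)  1-000(✓)  1-001(✓)  1-010(✓)  1-011(✓)  1-110(✓)  10-10(✓)  100-0(✓)  100-1(✓)  1000-(✓)  1001-(✓)  11-10(✓)  11-11(✓)  110-0(✓)  110-1(✓)  1100-(✓)  1101-(✓)  1111-(✓)
size-2^2 implicants → --000(✓)  --001(✓)  --010(✓)  -00-0(✓)  -000-(✓)  -1-10(✓)  -1-11(✓)  -10-0(✓)  -10-1(✓)  -100-(✓)  -101-(✓)  -111-(✓)  0--00  0-0-0(✓)  0-00-(✓)  00-0-  01--0  01-1-(✓)  010--(✓)  1--10  1-0-0(✓)  1-0-1(✓)  1-00-(✓)  1-01-(✓)  100--(✓)  11-1-(✓)  110--(✓)
size-2^3 implicants → --0-0  --00-  -1-1-  -10--  1-0--
Unchecked terms (primes): --0-0, --00-, -1-1-, -10--, 0--00, 0-111, 00-0-, 001-1, 01--0, 1--10, 1-0--
Minterm coverage:
  m0 ⊆ --0-0,--00-,0--00,00-0-
  m1 ⊆ --00-,00-0-
  m2 ⊆ --0-0 [E]
  m4 ⊆ 0--00,00-0-
  m5 ⊆ 00-0-,001-1
  m7 ⊆ 0-111,001-1
  m8 ⊆ --0-0,--00-,-10--,0--00,01--0
  m9 ⊆ --00-,-10--
  m10 ⊆ --0-0,-1-1-,-10--,01--0
  m11 ⊆ -1-1-,-10--
  m12 ⊆ 0--00,01--0
  m14 ⊆ -1-1-,01--0
  m15 ⊆ -1-1-,0-111
  m16 ⊆ --0-0,--00-,1-0--
  m17 ⊆ --00-,1-0--
  m18 ⊆ --0-0,1--10,1-0--
  m19 ⊆ 1-0-- [E]
  m22 ⊆ 1--10 [E]
  m24 ⊆ --0-0,--00-,-10--,1-0--
  m25 ⊆ --00-,-10--,1-0--
  m26 ⊆ --0-0,-1-1-,-10--,1--10,1-0--
  m27 ⊆ -1-1-,-10--,1-0--
  m30 ⊆ -1-1-,1--10
  m31 ⊆ -1-1- [E]
E = {--0-0, -1-1-, 1--10, 1-0--}

NO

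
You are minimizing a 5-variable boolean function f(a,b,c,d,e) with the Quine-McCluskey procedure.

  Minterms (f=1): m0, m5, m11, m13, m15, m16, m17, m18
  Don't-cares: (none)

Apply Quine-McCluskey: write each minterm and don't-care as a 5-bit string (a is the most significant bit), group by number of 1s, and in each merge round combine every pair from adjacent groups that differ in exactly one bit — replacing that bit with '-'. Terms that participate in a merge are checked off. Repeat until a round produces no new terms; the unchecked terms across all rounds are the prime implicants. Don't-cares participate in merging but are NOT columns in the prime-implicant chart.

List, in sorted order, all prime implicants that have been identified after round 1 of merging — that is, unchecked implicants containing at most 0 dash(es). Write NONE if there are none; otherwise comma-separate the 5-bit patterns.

[col 0] 00000*, 00101*, 01011*, 01101*, 01111*, 10000*, 10001*, 10010*
[col 1] -0000, 0-101, 01-11, 011-1, 100-0, 1000-
Prime implicants: -0000, 0-101, 01-11, 011-1, 100-0, 1000-

NONE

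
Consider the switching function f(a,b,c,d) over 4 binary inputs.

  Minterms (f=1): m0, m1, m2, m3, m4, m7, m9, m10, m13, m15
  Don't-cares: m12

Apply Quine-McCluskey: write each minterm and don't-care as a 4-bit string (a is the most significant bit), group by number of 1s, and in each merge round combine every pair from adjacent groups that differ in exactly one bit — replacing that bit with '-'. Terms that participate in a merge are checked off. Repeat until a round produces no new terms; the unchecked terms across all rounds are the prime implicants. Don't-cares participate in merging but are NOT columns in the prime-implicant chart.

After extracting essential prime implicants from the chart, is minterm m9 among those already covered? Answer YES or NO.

NO

size-2^0 implicants → 0000(✓)  0001(✓)  0010(✓)  0011(✓)  0100(✓)  0111(✓)  1001(✓)  1010(✓)  1100(✓)  1101(✓)  1111(✓)
size-2^1 implicants → -001  -010  -100  -111  0-00  0-11  00-0(✓)  00-1(✓)  000-(✓)  001-(✓)  1-01  11-1  110-
size-2^2 implicants → 00--
Unchecked terms (primes): -001, -010, -100, -111, 0-00, 0-11, 00--, 1-01, 11-1, 110-
Minterm coverage:
  m0 ⊆ 0-00,00--
  m1 ⊆ -001,00--
  m2 ⊆ -010,00--
  m3 ⊆ 0-11,00--
  m4 ⊆ -100,0-00
  m7 ⊆ -111,0-11
  m9 ⊆ -001,1-01
  m10 ⊆ -010 [E]
  m13 ⊆ 1-01,11-1,110-
  m15 ⊆ -111,11-1
E = {-010}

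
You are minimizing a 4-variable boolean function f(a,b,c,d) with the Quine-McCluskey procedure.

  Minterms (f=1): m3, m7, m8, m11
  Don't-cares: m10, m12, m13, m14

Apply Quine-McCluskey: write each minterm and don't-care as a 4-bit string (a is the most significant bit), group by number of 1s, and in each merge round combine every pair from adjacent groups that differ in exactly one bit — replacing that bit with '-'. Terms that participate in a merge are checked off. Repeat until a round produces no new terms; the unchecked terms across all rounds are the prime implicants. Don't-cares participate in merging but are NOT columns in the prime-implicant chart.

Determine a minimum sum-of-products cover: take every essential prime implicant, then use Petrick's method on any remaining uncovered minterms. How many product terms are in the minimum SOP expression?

[col 0] 0011*, 0111*, 1000*, 1010*, 1011*, 1100*, 1101*, 1110*
[col 1] -011, 0-11, 1-00*, 1-10*, 10-0*, 101-, 11-0*, 110-
[col 2] 1--0
Prime implicants: -011, 0-11, 1--0, 101-, 110-
PI chart (minterm → PIs covering it):
  3 | -011,0-11
  7 | 0-11  (sole → essential)
  8 | 1--0  (sole → essential)
  11 | -011,101-
Essential prime implicants: 0-11, 1--0
Petrick residual → -011
Minimum SOP uses 3 PIs: b'cd + a'cd + ad'

3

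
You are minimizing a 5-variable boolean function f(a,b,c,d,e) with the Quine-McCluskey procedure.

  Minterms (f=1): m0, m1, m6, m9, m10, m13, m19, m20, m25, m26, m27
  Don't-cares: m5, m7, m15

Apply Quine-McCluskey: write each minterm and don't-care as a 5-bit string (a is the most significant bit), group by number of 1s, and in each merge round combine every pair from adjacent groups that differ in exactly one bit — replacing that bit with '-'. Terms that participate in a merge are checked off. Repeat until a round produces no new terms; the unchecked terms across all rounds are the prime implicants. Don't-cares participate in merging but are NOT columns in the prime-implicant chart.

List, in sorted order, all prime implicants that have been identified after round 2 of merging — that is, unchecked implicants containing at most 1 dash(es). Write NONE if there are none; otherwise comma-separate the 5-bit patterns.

-1001, -1010, 0000-, 0011-, 1-011, 10100, 110-1, 1101-

[col 0] 00000*, 00001*, 00101*, 00110*, 00111*, 01001*, 01010*, 01101*, 01111*, 10011*, 10100, 11001*, 11010*, 11011*
[col 1] -1001, -1010, 0-001*, 0-101*, 0-111*, 00-01*, 0000-, 001-1*, 0011-, 01-01*, 011-1*, 1-011, 110-1, 1101-
[col 2] 0--01, 0-1-1
Prime implicants: -1001, -1010, 0--01, 0-1-1, 0000-, 0011-, 1-011, 10100, 110-1, 1101-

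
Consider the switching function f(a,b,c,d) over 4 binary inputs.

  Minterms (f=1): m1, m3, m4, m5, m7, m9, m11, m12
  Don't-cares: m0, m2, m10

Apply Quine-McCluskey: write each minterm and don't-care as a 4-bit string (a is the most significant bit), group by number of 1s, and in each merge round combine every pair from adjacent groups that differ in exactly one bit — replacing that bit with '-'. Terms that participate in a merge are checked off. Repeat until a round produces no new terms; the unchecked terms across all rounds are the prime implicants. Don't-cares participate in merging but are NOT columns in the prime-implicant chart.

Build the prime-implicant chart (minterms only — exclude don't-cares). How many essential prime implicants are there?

[col 0] 0000*, 0001*, 0010*, 0011*, 0100*, 0101*, 0111*, 1001*, 1010*, 1011*, 1100*
[col 1] -001*, -010*, -011*, -100, 0-00*, 0-01*, 0-11*, 00-0*, 00-1*, 000-*, 001-*, 01-1*, 010-*, 10-1*, 101-*
[col 2] -0-1, -01-, 0--1, 0-0-, 00--
Prime implicants: -0-1, -01-, -100, 0--1, 0-0-, 00--
PI chart (minterm → PIs covering it):
  1 | -0-1,0--1,0-0-,00--
  3 | -0-1,-01-,0--1,00--
  4 | -100,0-0-
  5 | 0--1,0-0-
  7 | 0--1  (sole → essential)
  9 | -0-1  (sole → essential)
  11 | -0-1,-01-
  12 | -100  (sole → essential)
Essential prime implicants: -0-1, -100, 0--1

3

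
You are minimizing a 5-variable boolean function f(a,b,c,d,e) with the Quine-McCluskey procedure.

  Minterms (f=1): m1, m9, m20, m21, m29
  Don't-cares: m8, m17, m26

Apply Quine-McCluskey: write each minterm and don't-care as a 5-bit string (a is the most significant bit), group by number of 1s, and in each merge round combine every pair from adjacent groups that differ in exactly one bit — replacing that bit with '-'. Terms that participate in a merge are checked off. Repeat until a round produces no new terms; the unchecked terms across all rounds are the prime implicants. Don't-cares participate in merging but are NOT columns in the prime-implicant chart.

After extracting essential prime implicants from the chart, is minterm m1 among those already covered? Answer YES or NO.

NO

[col 0] 00001*, 01000*, 01001*, 10001*, 10100*, 10101*, 11010, 11101*
[col 1] -0001, 0-001, 0100-, 1-101, 10-01, 1010-
Prime implicants: -0001, 0-001, 0100-, 1-101, 10-01, 1010-, 11010
PI chart (minterm → PIs covering it):
  1 | -0001,0-001
  9 | 0-001,0100-
  20 | 1010-  (sole → essential)
  21 | 1-101,10-01,1010-
  29 | 1-101  (sole → essential)
Essential prime implicants: 1-101, 1010-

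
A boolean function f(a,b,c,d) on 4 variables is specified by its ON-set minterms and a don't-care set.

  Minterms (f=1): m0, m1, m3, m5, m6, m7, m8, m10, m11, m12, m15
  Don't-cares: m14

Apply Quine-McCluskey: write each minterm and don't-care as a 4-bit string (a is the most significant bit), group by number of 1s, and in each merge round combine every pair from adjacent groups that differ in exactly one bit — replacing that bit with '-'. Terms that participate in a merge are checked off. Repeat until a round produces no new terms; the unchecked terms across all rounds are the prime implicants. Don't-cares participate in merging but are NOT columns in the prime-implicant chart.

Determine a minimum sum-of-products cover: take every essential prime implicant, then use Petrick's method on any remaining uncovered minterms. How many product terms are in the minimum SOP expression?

[col 0] 0000*, 0001*, 0011*, 0101*, 0110*, 0111*, 1000*, 1010*, 1011*, 1100*, 1110*, 1111*
[col 1] -000, -011*, -110*, -111*, 0-01*, 0-11*, 00-1*, 000-, 01-1*, 011-*, 1-00*, 1-10*, 1-11*, 10-0*, 101-*, 11-0*, 111-*
[col 2] --11, -11-, 0--1, 1--0, 1-1-
Prime implicants: --11, -000, -11-, 0--1, 000-, 1--0, 1-1-
PI chart (minterm → PIs covering it):
  0 | -000,000-
  1 | 0--1,000-
  3 | --11,0--1
  5 | 0--1  (sole → essential)
  6 | -11-  (sole → essential)
  7 | --11,-11-,0--1
  8 | -000,1--0
  10 | 1--0,1-1-
  11 | --11,1-1-
  12 | 1--0  (sole → essential)
  15 | --11,-11-,1-1-
Essential prime implicants: -11-, 0--1, 1--0
Petrick residual → --11, -000
Minimum SOP uses 5 PIs: cd + b'c'd' + bc + a'd + ad'

5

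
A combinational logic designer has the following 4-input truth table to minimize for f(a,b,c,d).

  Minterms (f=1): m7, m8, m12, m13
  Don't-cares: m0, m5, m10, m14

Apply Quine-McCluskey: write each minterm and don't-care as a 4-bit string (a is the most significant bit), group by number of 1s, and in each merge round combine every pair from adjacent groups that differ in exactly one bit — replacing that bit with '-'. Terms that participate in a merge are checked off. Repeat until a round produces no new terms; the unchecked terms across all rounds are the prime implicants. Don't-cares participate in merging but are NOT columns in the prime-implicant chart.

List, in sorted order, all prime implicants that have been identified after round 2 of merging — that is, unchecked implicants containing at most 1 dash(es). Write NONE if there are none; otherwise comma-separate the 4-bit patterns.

-000, -101, 01-1, 110-

size-2^0 implicants → 0000(✓)  0101(✓)  0111(✓)  1000(✓)  1010(✓)  1100(✓)  1101(✓)  1110(✓)
size-2^1 implicants → -000  -101  01-1  1-00(✓)  1-10(✓)  10-0(✓)  11-0(✓)  110-
size-2^2 implicants → 1--0
Unchecked terms (primes): -000, -101, 01-1, 1--0, 110-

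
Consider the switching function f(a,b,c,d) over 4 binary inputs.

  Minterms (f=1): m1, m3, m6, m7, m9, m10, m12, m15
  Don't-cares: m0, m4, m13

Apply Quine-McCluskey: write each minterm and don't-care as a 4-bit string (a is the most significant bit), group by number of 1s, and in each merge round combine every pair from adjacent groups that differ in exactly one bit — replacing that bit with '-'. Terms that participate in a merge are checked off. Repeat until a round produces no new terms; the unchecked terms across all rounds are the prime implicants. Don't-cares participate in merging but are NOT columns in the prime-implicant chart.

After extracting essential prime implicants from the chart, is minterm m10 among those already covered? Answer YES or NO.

Round 0: 0000✓ 0001✓ 0011✓ 0100✓ 0110✓ 0111✓ 1001✓ 1010 1100✓ 1101✓ 1111✓
Round 1: -001 -100 -111 0-00 0-11 00-1 000- 01-0 011- 1-01 11-1 110-
PIs = {-001, -100, -111, 0-00, 0-11, 00-1, 000-, 01-0, 011-, 1-01, 1010, 11-1, 110-}
Coverage chart:
  m1: -001,00-1,000-
  m3: 0-11,00-1
  m6: 01-0,011-
  m7: -111,0-11,011-
  m9: -001,1-01
  m10: 1010 ←essential
  m12: -100,110-
  m15: -111,11-1
Essential: 1010

YES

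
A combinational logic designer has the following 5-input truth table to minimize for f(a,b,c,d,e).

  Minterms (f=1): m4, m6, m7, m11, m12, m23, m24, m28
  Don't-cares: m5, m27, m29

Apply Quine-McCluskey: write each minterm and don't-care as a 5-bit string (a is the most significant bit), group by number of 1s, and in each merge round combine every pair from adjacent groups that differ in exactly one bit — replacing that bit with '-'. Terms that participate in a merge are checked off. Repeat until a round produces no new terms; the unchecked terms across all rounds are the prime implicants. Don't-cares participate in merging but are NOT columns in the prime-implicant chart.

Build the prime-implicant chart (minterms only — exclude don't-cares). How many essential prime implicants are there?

size-2^0 implicants → 00100(✓)  00101(✓)  00110(✓)  00111(✓)  01011(✓)  01100(✓)  10111(✓)  11000(✓)  11011(✓)  11100(✓)  11101(✓)
size-2^1 implicants → -0111  -1011  -1100  0-100  001-0(✓)  001-1(✓)  0010-(✓)  0011-(✓)  11-00  1110-
size-2^2 implicants → 001--
Unchecked terms (primes): -0111, -1011, -1100, 0-100, 001--, 11-00, 1110-
Minterm coverage:
  m4 ⊆ 0-100,001--
  m6 ⊆ 001-- [E]
  m7 ⊆ -0111,001--
  m11 ⊆ -1011 [E]
  m12 ⊆ -1100,0-100
  m23 ⊆ -0111 [E]
  m24 ⊆ 11-00 [E]
  m28 ⊆ -1100,11-00,1110-
E = {-0111, -1011, 001--, 11-00}

4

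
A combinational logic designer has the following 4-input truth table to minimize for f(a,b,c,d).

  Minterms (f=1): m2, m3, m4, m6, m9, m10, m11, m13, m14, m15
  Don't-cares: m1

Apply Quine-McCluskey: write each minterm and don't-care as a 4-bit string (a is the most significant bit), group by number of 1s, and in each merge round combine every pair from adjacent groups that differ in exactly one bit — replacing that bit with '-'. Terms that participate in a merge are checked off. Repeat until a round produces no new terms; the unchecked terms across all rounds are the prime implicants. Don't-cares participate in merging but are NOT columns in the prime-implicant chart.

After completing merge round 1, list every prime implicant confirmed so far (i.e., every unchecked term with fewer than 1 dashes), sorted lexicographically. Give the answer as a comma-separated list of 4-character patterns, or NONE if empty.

NONE

[col 0] 0001*, 0010*, 0011*, 0100*, 0110*, 1001*, 1010*, 1011*, 1101*, 1110*, 1111*
[col 1] -001*, -010*, -011*, -110*, 0-10*, 00-1*, 001-*, 01-0, 1-01*, 1-10*, 1-11*, 10-1*, 101-*, 11-1*, 111-*
[col 2] --10, -0-1, -01-, 1--1, 1-1-
Prime implicants: --10, -0-1, -01-, 01-0, 1--1, 1-1-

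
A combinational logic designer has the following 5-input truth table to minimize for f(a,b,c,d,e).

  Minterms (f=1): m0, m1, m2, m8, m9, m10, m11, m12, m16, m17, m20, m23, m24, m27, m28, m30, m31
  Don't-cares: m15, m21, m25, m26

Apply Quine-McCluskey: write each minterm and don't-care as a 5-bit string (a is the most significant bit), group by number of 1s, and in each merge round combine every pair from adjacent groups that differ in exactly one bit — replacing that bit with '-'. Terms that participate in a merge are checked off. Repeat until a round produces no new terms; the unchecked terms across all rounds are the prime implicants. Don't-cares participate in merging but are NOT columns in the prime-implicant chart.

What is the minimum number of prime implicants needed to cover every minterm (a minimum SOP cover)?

7

[col 0] 00000*, 00001*, 00010*, 01000*, 01001*, 01010*, 01011*, 01100*, 01111*, 10000*, 10001*, 10100*, 10101*, 10111*, 11000*, 11001*, 11010*, 11011*, 11100*, 11110*, 11111*
[col 1] -0000*, -0001*, -1000*, -1001*, -1010*, -1011*, -1100*, -1111*, 0-000*, 0-001*, 0-010*, 000-0*, 0000-*, 01-00*, 01-11*, 010-0*, 010-1*, 0100-*, 0101-*, 1-000*, 1-001*, 1-100*, 1-111, 10-00*, 10-01*, 1000-*, 101-1, 1010-*, 11-00*, 11-10*, 11-11*, 110-0*, 110-1*, 1100-*, 1101-*, 111-0*, 1111-*
[col 2] --000*, --001*, -000-*, -1-00, -1-11, -10-0*, -10-1*, -100-*, -101-*, 0-0-0, 0-00-*, 010--*, 1--00, 1-00-*, 10-0-, 11--0, 11-1-, 110--*
[col 3] --00-, -10--
Prime implicants: --00-, -1-00, -1-11, -10--, 0-0-0, 1--00, 1-111, 10-0-, 101-1, 11--0, 11-1-
PI chart (minterm → PIs covering it):
  0 | --00-,0-0-0
  1 | --00-  (sole → essential)
  2 | 0-0-0  (sole → essential)
  8 | --00-,-1-00,-10--,0-0-0
  9 | --00-,-10--
  10 | -10--,0-0-0
  11 | -1-11,-10--
  12 | -1-00  (sole → essential)
  16 | --00-,1--00,10-0-
  17 | --00-,10-0-
  20 | 1--00,10-0-
  23 | 1-111,101-1
  24 | --00-,-1-00,-10--,1--00,11--0
  27 | -1-11,-10--,11-1-
  28 | -1-00,1--00,11--0
  30 | 11--0,11-1-
  31 | -1-11,1-111,11-1-
Essential prime implicants: --00-, -1-00, 0-0-0
Petrick residual → -1-11, 1--00, 1-111, 11--0
Minimum SOP uses 7 PIs: c'd' + bd'e' + bde + a'c'e' + ad'e' + acde + abe'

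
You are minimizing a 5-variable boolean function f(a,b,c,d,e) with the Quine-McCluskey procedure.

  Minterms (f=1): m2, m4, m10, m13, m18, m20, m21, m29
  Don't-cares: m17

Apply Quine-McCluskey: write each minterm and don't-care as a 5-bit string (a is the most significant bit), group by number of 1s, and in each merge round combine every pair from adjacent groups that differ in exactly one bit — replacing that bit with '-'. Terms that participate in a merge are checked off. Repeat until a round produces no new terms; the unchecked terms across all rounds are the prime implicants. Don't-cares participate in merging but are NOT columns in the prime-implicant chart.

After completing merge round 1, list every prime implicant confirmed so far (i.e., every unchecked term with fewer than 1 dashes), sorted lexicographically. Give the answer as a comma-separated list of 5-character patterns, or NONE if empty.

NONE

Round 0: 00010✓ 00100✓ 01010✓ 01101✓ 10001✓ 10010✓ 10100✓ 10101✓ 11101✓
Round 1: -0010 -0100 -1101 0-010 1-101 10-01 1010-
PIs = {-0010, -0100, -1101, 0-010, 1-101, 10-01, 1010-}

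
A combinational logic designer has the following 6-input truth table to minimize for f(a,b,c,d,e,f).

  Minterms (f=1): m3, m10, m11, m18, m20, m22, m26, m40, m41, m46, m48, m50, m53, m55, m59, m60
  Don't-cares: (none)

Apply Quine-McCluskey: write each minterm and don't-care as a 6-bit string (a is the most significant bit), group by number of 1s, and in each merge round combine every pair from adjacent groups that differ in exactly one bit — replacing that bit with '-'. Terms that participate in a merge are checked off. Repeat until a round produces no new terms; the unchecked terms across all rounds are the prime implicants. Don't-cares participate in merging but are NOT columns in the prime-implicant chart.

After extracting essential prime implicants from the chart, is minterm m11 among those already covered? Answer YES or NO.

YES

size-2^0 implicants → 000011(✓)  001010(✓)  001011(✓)  010010(✓)  010100(✓)  010110(✓)  011010(✓)  101000(✓)  101001(✓)  101110  110000(✓)  110010(✓)  110101(✓)  110111(✓)  111011  111100
size-2^1 implicants → -10010  0-1010  00-011  00101-  01-010  010-10  0101-0  10100-  1100-0  1101-1
Unchecked terms (primes): -10010, 0-1010, 00-011, 00101-, 01-010, 010-10, 0101-0, 10100-, 101110, 1100-0, 1101-1, 111011, 111100
Minterm coverage:
  m3 ⊆ 00-011 [E]
  m10 ⊆ 0-1010,00101-
  m11 ⊆ 00-011,00101-
  m18 ⊆ -10010,01-010,010-10
  m20 ⊆ 0101-0 [E]
  m22 ⊆ 010-10,0101-0
  m26 ⊆ 0-1010,01-010
  m40 ⊆ 10100- [E]
  m41 ⊆ 10100- [E]
  m46 ⊆ 101110 [E]
  m48 ⊆ 1100-0 [E]
  m50 ⊆ -10010,1100-0
  m53 ⊆ 1101-1 [E]
  m55 ⊆ 1101-1 [E]
  m59 ⊆ 111011 [E]
  m60 ⊆ 111100 [E]
E = {00-011, 0101-0, 10100-, 101110, 1100-0, 1101-1, 111011, 111100}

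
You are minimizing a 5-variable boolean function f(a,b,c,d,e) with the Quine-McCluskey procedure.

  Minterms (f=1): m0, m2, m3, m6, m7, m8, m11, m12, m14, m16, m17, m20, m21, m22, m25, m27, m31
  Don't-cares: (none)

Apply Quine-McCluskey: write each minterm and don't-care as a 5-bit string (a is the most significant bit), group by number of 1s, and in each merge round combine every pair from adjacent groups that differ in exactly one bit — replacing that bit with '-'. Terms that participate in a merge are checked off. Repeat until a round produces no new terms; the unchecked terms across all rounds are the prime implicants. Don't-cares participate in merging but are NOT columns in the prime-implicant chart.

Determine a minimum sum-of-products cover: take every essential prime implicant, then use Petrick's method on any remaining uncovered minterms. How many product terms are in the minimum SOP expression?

8

size-2^0 implicants → 00000(✓)  00010(✓)  00011(✓)  00110(✓)  00111(✓)  01000(✓)  01011(✓)  01100(✓)  01110(✓)  10000(✓)  10001(✓)  10100(✓)  10101(✓)  10110(✓)  11001(✓)  11011(✓)  11111(✓)
size-2^1 implicants → -0000  -0110  -1011  0-000  0-011  0-110  00-10(✓)  00-11(✓)  000-0  0001-(✓)  0011-(✓)  01-00  011-0  1-001  10-00(✓)  10-01(✓)  1000-(✓)  101-0  1010-(✓)  11-11  110-1
size-2^2 implicants → 00-1-  10-0-
Unchecked terms (primes): -0000, -0110, -1011, 0-000, 0-011, 0-110, 00-1-, 000-0, 01-00, 011-0, 1-001, 10-0-, 101-0, 11-11, 110-1
Minterm coverage:
  m0 ⊆ -0000,0-000,000-0
  m2 ⊆ 00-1-,000-0
  m3 ⊆ 0-011,00-1-
  m6 ⊆ -0110,0-110,00-1-
  m7 ⊆ 00-1- [E]
  m8 ⊆ 0-000,01-00
  m11 ⊆ -1011,0-011
  m12 ⊆ 01-00,011-0
  m14 ⊆ 0-110,011-0
  m16 ⊆ -0000,10-0-
  m17 ⊆ 1-001,10-0-
  m20 ⊆ 10-0-,101-0
  m21 ⊆ 10-0- [E]
  m22 ⊆ -0110,101-0
  m25 ⊆ 1-001,110-1
  m27 ⊆ -1011,11-11,110-1
  m31 ⊆ 11-11 [E]
E = {00-1-, 10-0-, 11-11}
Petrick residual → -0110, -1011, 0-000, 011-0, 1-001
Cover = b'cde' + bc'de + a'c'd'e' + a'b'd + a'bce' + ac'd'e + ab'd' + abde  |cover|=8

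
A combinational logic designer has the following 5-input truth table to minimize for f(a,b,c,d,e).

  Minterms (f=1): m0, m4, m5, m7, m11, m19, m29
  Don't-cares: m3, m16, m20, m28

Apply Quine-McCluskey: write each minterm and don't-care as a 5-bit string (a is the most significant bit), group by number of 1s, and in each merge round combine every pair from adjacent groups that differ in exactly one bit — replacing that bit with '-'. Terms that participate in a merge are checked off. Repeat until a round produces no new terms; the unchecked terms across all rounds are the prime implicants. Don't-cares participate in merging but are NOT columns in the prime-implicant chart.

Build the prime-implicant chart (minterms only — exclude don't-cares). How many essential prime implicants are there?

4

[col 0] 00000*, 00011*, 00100*, 00101*, 00111*, 01011*, 10000*, 10011*, 10100*, 11100*, 11101*
[col 1] -0000*, -0011, -0100*, 0-011, 00-00*, 00-11, 001-1, 0010-, 1-100, 10-00*, 1110-
[col 2] -0-00
Prime implicants: -0-00, -0011, 0-011, 00-11, 001-1, 0010-, 1-100, 1110-
PI chart (minterm → PIs covering it):
  0 | -0-00  (sole → essential)
  4 | -0-00,0010-
  5 | 001-1,0010-
  7 | 00-11,001-1
  11 | 0-011  (sole → essential)
  19 | -0011  (sole → essential)
  29 | 1110-  (sole → essential)
Essential prime implicants: -0-00, -0011, 0-011, 1110-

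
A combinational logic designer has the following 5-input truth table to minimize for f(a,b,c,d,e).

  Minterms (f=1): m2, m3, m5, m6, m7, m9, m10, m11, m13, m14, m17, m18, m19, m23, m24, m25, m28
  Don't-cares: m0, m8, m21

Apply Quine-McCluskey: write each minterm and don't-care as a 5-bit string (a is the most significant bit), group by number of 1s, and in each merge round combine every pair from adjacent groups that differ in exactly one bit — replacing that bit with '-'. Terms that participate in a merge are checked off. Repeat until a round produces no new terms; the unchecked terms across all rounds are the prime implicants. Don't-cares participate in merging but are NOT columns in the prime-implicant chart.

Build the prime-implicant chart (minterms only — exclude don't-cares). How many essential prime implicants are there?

size-2^0 implicants → 00000(✓)  00010(✓)  00011(✓)  00101(✓)  00110(✓)  00111(✓)  01000(✓)  01001(✓)  01010(✓)  01011(✓)  01101(✓)  01110(✓)  10001(✓)  10010(✓)  10011(✓)  10101(✓)  10111(✓)  11000(✓)  11001(✓)  11100(✓)
size-2^1 implicants → -0010(✓)  -0011(✓)  -0101(✓)  -0111(✓)  -1000(✓)  -1001(✓)  0-000(✓)  0-010(✓)  0-011(✓)  0-101  0-110(✓)  00-10(✓)  00-11(✓)  000-0(✓)  0001-(✓)  001-1(✓)  0011-(✓)  01-01  01-10(✓)  010-0(✓)  010-1(✓)  0100-(✓)  0101-(✓)  1-001  10-01(✓)  10-11(✓)  100-1(✓)  1001-(✓)  101-1(✓)  11-00  1100-(✓)
size-2^2 implicants → -0-11  -001-  -01-1  -100-  0--10  0-0-0  0-01-  00-1-  010--  10--1
Unchecked terms (primes): -0-11, -001-, -01-1, -100-, 0--10, 0-0-0, 0-01-, 0-101, 00-1-, 01-01, 010--, 1-001, 10--1, 11-00
Minterm coverage:
  m2 ⊆ -001-,0--10,0-0-0,0-01-,00-1-
  m3 ⊆ -0-11,-001-,0-01-,00-1-
  m5 ⊆ -01-1,0-101
  m6 ⊆ 0--10,00-1-
  m7 ⊆ -0-11,-01-1,00-1-
  m9 ⊆ -100-,01-01,010--
  m10 ⊆ 0--10,0-0-0,0-01-,010--
  m11 ⊆ 0-01-,010--
  m13 ⊆ 0-101,01-01
  m14 ⊆ 0--10 [E]
  m17 ⊆ 1-001,10--1
  m18 ⊆ -001- [E]
  m19 ⊆ -0-11,-001-,10--1
  m23 ⊆ -0-11,-01-1,10--1
  m24 ⊆ -100-,11-00
  m25 ⊆ -100-,1-001
  m28 ⊆ 11-00 [E]
E = {-001-, 0--10, 11-00}

3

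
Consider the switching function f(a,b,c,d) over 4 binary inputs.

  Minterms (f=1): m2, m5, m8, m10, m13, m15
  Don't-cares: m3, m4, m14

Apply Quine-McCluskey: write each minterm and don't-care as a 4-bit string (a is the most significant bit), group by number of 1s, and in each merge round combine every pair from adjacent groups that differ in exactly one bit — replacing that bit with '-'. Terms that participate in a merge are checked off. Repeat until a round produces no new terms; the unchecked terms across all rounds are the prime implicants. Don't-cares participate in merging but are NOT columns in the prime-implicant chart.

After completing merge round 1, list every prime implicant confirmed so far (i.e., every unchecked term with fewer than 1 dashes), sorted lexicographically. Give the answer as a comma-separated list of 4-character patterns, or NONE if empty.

NONE

[col 0] 0010*, 0011*, 0100*, 0101*, 1000*, 1010*, 1101*, 1110*, 1111*
[col 1] -010, -101, 001-, 010-, 1-10, 10-0, 11-1, 111-
Prime implicants: -010, -101, 001-, 010-, 1-10, 10-0, 11-1, 111-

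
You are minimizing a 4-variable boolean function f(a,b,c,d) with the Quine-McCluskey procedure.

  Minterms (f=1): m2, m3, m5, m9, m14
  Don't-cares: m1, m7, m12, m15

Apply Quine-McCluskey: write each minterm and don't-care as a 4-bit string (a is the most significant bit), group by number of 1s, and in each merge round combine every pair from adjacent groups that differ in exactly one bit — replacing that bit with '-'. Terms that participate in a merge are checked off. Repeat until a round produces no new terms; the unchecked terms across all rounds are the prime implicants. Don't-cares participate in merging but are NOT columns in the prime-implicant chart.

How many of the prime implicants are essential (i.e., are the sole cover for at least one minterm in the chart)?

size-2^0 implicants → 0001(✓)  0010(✓)  0011(✓)  0101(✓)  0111(✓)  1001(✓)  1100(✓)  1110(✓)  1111(✓)
size-2^1 implicants → -001  -111  0-01(✓)  0-11(✓)  00-1(✓)  001-  01-1(✓)  11-0  111-
size-2^2 implicants → 0--1
Unchecked terms (primes): -001, -111, 0--1, 001-, 11-0, 111-
Minterm coverage:
  m2 ⊆ 001- [E]
  m3 ⊆ 0--1,001-
  m5 ⊆ 0--1 [E]
  m9 ⊆ -001 [E]
  m14 ⊆ 11-0,111-
E = {-001, 0--1, 001-}

3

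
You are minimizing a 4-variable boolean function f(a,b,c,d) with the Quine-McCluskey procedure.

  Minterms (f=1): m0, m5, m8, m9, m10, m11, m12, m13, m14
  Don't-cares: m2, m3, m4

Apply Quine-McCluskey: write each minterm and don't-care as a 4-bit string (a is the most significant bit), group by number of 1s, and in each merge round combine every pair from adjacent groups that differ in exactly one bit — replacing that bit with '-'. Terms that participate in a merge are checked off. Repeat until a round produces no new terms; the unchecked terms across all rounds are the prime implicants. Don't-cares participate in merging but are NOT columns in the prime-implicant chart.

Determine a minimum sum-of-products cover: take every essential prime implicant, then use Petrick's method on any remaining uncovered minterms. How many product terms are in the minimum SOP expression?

[col 0] 0000*, 0010*, 0011*, 0100*, 0101*, 1000*, 1001*, 1010*, 1011*, 1100*, 1101*, 1110*
[col 1] -000*, -010*, -011*, -100*, -101*, 0-00*, 00-0*, 001-*, 010-*, 1-00*, 1-01*, 1-10*, 10-0*, 10-1*, 100-*, 101-*, 11-0*, 110-*
[col 2] --00, -0-0, -01-, -10-, 1--0, 1-0-, 10--
Prime implicants: --00, -0-0, -01-, -10-, 1--0, 1-0-, 10--
PI chart (minterm → PIs covering it):
  0 | --00,-0-0
  5 | -10-  (sole → essential)
  8 | --00,-0-0,1--0,1-0-,10--
  9 | 1-0-,10--
  10 | -0-0,-01-,1--0,10--
  11 | -01-,10--
  12 | --00,-10-,1--0,1-0-
  13 | -10-,1-0-
  14 | 1--0  (sole → essential)
Essential prime implicants: -10-, 1--0
Petrick residual → --00, 10--
Minimum SOP uses 4 PIs: c'd' + bc' + ad' + ab'

4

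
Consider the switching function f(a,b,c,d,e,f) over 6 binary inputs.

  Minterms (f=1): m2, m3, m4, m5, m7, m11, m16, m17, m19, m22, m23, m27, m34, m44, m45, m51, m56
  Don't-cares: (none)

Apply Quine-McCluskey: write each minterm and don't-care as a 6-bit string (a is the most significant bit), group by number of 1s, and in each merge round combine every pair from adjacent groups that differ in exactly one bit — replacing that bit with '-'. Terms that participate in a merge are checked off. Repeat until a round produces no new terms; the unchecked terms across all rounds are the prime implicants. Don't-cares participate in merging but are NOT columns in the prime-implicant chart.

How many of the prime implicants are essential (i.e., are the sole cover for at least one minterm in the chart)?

8

[col 0] 000010*, 000011*, 000100*, 000101*, 000111*, 001011*, 010000*, 010001*, 010011*, 010110*, 010111*, 011011*, 100010*, 101100*, 101101*, 110011*, 111000
[col 1] -00010, -10011, 0-0011*, 0-0111*, 0-1011*, 00-011*, 000-11*, 00001-, 0001-1, 00010-, 01-011*, 010-11*, 0100-1, 01000-, 01011-, 10110-
[col 2] 0--011, 0-0-11
Prime implicants: -00010, -10011, 0--011, 0-0-11, 00001-, 0001-1, 00010-, 0100-1, 01000-, 01011-, 10110-, 111000
PI chart (minterm → PIs covering it):
  2 | -00010,00001-
  3 | 0--011,0-0-11,00001-
  4 | 00010-  (sole → essential)
  5 | 0001-1,00010-
  7 | 0-0-11,0001-1
  11 | 0--011  (sole → essential)
  16 | 01000-  (sole → essential)
  17 | 0100-1,01000-
  19 | -10011,0--011,0-0-11,0100-1
  22 | 01011-  (sole → essential)
  23 | 0-0-11,01011-
  27 | 0--011  (sole → essential)
  34 | -00010  (sole → essential)
  44 | 10110-  (sole → essential)
  45 | 10110-  (sole → essential)
  51 | -10011  (sole → essential)
  56 | 111000  (sole → essential)
Essential prime implicants: -00010, -10011, 0--011, 00010-, 01000-, 01011-, 10110-, 111000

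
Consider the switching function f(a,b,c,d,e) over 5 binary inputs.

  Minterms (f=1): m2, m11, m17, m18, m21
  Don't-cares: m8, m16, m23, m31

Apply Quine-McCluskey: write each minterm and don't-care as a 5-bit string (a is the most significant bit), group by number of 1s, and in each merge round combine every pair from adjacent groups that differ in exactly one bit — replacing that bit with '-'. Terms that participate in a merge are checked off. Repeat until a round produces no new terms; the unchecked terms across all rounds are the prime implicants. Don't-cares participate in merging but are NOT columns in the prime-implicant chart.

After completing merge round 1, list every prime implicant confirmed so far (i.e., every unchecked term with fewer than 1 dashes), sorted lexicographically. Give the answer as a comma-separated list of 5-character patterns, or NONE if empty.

01000, 01011

Round 0: 00010✓ 01000 01011 10000✓ 10001✓ 10010✓ 10101✓ 10111✓ 11111✓
Round 1: -0010 1-111 10-01 100-0 1000- 101-1
PIs = {-0010, 01000, 01011, 1-111, 10-01, 100-0, 1000-, 101-1}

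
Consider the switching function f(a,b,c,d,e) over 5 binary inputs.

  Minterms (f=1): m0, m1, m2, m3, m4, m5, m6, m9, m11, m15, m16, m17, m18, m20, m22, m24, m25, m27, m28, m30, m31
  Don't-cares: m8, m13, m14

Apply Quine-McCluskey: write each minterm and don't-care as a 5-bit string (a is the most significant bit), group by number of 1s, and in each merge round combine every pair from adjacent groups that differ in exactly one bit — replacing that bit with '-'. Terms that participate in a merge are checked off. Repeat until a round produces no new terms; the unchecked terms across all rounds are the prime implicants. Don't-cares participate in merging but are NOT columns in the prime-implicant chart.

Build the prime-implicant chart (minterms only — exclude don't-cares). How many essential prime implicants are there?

[col 0] 00000*, 00001*, 00010*, 00011*, 00100*, 00101*, 00110*, 01000*, 01001*, 01011*, 01101*, 01110*, 01111*, 10000*, 10001*, 10010*, 10100*, 10110*, 11000*, 11001*, 11011*, 11100*, 11110*, 11111*
[col 1] -0000*, -0001*, -0010*, -0100*, -0110*, -1000*, -1001*, -1011*, -1110*, -1111*, 0-000*, 0-001*, 0-011*, 0-101*, 0-110*, 00-00*, 00-01*, 00-10*, 000-0*, 000-1*, 0000-*, 0001-*, 001-0*, 0010-*, 01-01*, 01-11*, 010-1*, 0100-*, 011-1*, 0111-*, 1-000*, 1-001*, 1-100*, 1-110*, 10-00*, 10-10*, 100-0*, 1000-*, 101-0*, 11-00*, 11-11*, 110-1*, 1100-*, 111-0*, 1111-*
[col 2] --000*, --001*, --110, -0-00*, -0-10*, -00-0*, -000-*, -01-0*, -1-11, -10-1, -100-*, -111-, 0--01, 0-0-1, 0-00-*, 00--0*, 00-0-, 000--, 01--1, 1--00, 1-00-*, 1-1-0, 10--0*
[col 3] --00-, -0--0
Prime implicants: --00-, --110, -0--0, -1-11, -10-1, -111-, 0--01, 0-0-1, 00-0-, 000--, 01--1, 1--00, 1-1-0
PI chart (minterm → PIs covering it):
  0 | --00-,-0--0,00-0-,000--
  1 | --00-,0--01,0-0-1,00-0-,000--
  2 | -0--0,000--
  3 | 0-0-1,000--
  4 | -0--0,00-0-
  5 | 0--01,00-0-
  6 | --110,-0--0
  9 | --00-,-10-1,0--01,0-0-1,01--1
  11 | -1-11,-10-1,0-0-1,01--1
  15 | -1-11,-111-,01--1
  16 | --00-,-0--0,1--00
  17 | --00-  (sole → essential)
  18 | -0--0  (sole → essential)
  20 | -0--0,1--00,1-1-0
  22 | --110,-0--0,1-1-0
  24 | --00-,1--00
  25 | --00-,-10-1
  27 | -1-11,-10-1
  28 | 1--00,1-1-0
  30 | --110,-111-,1-1-0
  31 | -1-11,-111-
Essential prime implicants: --00-, -0--0

2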